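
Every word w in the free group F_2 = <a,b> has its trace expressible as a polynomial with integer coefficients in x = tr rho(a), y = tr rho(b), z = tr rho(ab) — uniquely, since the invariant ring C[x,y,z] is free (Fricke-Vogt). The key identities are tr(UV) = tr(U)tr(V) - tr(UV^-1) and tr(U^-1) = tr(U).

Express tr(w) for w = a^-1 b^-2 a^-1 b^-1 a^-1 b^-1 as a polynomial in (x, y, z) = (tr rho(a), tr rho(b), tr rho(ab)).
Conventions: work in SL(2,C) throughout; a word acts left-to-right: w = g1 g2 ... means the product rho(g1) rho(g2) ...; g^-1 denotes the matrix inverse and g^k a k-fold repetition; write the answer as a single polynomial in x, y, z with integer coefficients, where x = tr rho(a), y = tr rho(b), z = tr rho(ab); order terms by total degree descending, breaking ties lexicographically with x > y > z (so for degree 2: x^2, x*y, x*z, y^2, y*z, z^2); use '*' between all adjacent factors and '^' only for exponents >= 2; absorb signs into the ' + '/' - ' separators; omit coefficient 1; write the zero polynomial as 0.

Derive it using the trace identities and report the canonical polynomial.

tr(a^-1) = tr(a) = x
use: tr(a^-1 b) = tr(b) * tr(a) - tr(b a) = x*y - z
tr(a^-1 b^-1) = tr(a^-1) * tr(b) - tr(a^-1 b) = z
tr(b^-2 a^-1) = tr(a^-1 b^-1) * tr(b) - tr(a^-1) = y*z - x
tr(b^-2 a^-1 b^-1) = tr(b^-2 a^-1) * tr(b) - tr(b^-2 a^-1 b) = y^2*z - x*y - z
tr(b a b a) = tr(b a) * tr(b a) - tr(1) = z^2 - 2
tr(a^-1 b a b) = tr(b a b) * tr(a) - tr(b a b a) = x*y*z - x^2 - z^2 + 2
use: tr(a b^-1 a^-1 b) = tr(a^-1 b a) * tr(b) - tr(a^-1 b a b) = -x*y*z + x^2 + y^2 + z^2 - 2
tr(a^-1 b^-1 a b^-1) = tr(a b^-1 a^-1) * tr(b) - tr(a b^-1 a^-1 b) = x*y*z - x^2 - z^2 + 2
use: tr(b^-2 a^-1 b^-1 a) = tr(a^-1 b^-1 a b^-1) * tr(b) - tr(a^-1 b^-1 a) = x*y^2*z - x^2*y - y*z^2 + y
tr(b^-1 a^-1 b^-2 a^-1) = tr(b^-2 a^-1 b^-1) * tr(a) - tr(b^-2 a^-1 b^-1 a) = y*z^2 - x*z - y
tr(b^-2) = tr(b^-1) * tr(b) - tr(1) = y^2 - 2
tr(a^-1 b^-2 a^-1) = tr(b^-2 a^-1) * tr(a) - tr(b^-2) = x*y*z - x^2 - y^2 + 2
use: tr(b^-1 a^-1 b^-2 a^-1 b^-1) = tr(b^-1 a^-1 b^-2 a^-1) * tr(b) - tr(b^-1 a^-1 b^-2 a^-1 b) = y^2*z^2 - 2*x*y*z + x^2 - 2
tr(b^-3) = tr(b^-2) * tr(b) - tr(b^-1) = y^3 - 3*y
apply: tr(a b a) = tr(a) * tr(b a) - tr(b) = x*z - y
apply: tr(b^-1 a b a) = tr(a b a) * tr(b) - tr(a b a b) = x*y*z - y^2 - z^2 + 2
use: tr(b a b^-2 a) = tr(b^-1 a b a) * tr(b) - tr(b^-1 a b a b) = x*y^2*z - y^3 - y*z^2 - x*z + 3*y
tr(a^-1 b a b^-2) = tr(b a b^-2) * tr(a) - tr(b a b^-2 a) = -x*y^2*z + x^2*y + y^3 + y*z^2 - 3*y
use: tr(a b^-3 a^-1 b) = tr(a^-1 b a b^-2) * tr(b) - tr(a^-1 b a b^-1) = -x*y^3*z + x^2*y^2 + y^4 + y^2*z^2 + x*y*z - x^2 - 4*y^2 - z^2 + 2
apply: tr(b^-2 a^-1 b^-1 a b^-1) = tr(a b^-3 a^-1) * tr(b) - tr(a b^-3 a^-1 b) = x*y^3*z - x^2*y^2 - y^2*z^2 - x*y*z + x^2 + y^2 + z^2 - 2
use: tr(a b^-2) = tr(a b^-1) * tr(b) - tr(a) = x*y^2 - y*z - x
use: tr(b^-1 a b^-2) = tr(a b^-2) * tr(b) - tr(a b^-1) = x*y^3 - y^2*z - 2*x*y + z
tr(a^2) = tr(a) * tr(a) - tr(1) = x^2 - 2
tr(a b^-1 a) = tr(a^2) * tr(b) - tr(a^2 b) = x^2*y - x*z - y
tr(a^2 b a) = tr(a) * tr(a b a) - tr(a b) = x^2*z - x*y - z
tr(a^2 b a b) = tr(a) * tr(b a b a) - tr(b a b) = x*z^2 - y*z - x
apply: tr(a b a b^-1 a) = tr(a^2 b a) * tr(b) - tr(a^2 b a b) = x^2*y*z - x*y^2 - x*z^2 + x
tr(a b a b a b) = tr(b a b a) * tr(b a) - tr(a b) = z^3 - 3*z
tr(a b a b^-1 a b) = tr(a b a b a) * tr(b) - tr(a b a b a b) = x*y*z^2 - y^2*z - z^3 - x*y + 3*z
use: tr(b a b^-1 a b^-1 a) = tr(a b a b^-1 a) * tr(b) - tr(a b a b^-1 a b) = x^2*y^2*z - x*y^3 - 2*x*y*z^2 + y^2*z + z^3 + 2*x*y - 3*z
use: tr(a^-1 b a b^-1 a b^-1) = tr(b a b^-1 a b^-1) * tr(a) - tr(b a b^-1 a b^-1 a) = -x^2*y^2*z + x^3*y + x*y^3 + 2*x*y*z^2 - x^2*z - y^2*z - z^3 - 3*x*y + 3*z
tr(a b^-1 a b^-2 a^-1 b) = tr(a^-1 b a b^-1 a b^-1) * tr(b) - tr(a^-1 b a b^-1 a) = -x^2*y^3*z + x^3*y^2 + x*y^4 + 2*x*y^2*z^2 - x^2*y*z - y^3*z - y*z^3 - 3*x*y^2 + 3*y*z - x
apply: tr(b^-2 a^-1 b^-1 a b^-1 a) = tr(a b^-1 a b^-2 a^-1) * tr(b) - tr(a b^-1 a b^-2 a^-1 b) = x^2*y^3*z - x^3*y^2 - 2*x*y^2*z^2 + x^2*y*z + y*z^3 + x*y^2 - 2*y*z + x
tr(b^-1 a^-1 b^-2 a^-1 b^-1 a) = tr(b^-2 a^-1 b^-1 a b^-1) * tr(a) - tr(b^-2 a^-1 b^-1 a b^-1 a) = x*y^2*z^2 - 2*x^2*y*z - y*z^3 + x^3 + x*z^2 + 2*y*z - 3*x
apply: tr(a^-1 b^-2 a^-1 b^-1 a^-1 b^-1) = tr(b^-1 a^-1 b^-2 a^-1 b^-1) * tr(a) - tr(b^-1 a^-1 b^-2 a^-1 b^-1 a) = y*z^3 - x*z^2 - 2*y*z + x

y*z^3 - x*z^2 - 2*y*z + x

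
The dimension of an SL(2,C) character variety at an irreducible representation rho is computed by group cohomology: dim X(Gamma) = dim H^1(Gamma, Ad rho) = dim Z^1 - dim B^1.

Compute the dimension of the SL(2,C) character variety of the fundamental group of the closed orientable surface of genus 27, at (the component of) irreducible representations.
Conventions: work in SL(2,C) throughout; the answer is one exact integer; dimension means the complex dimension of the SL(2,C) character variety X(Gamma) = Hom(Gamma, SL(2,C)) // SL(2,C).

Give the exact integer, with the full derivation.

pi_1 of the closed genus-27 surface has 54 generators bound by the single product-of-commutators relator.
Before the relator condition, cocycle space has dim 3*54 = 162.
At an irreducible rho, H^2 = coker(d_2) vanishes (Poincare duality: H^2 is dual to H^0 = invariants = 0), so d_2 is surjective onto sl_2 and dim Z^1 = 162 - 3 = 159.
Coboundaries contribute dim B^1 = 3 (injective at irreducible rho).
dim X = dim H^1 = 159 - 3 = 156.

156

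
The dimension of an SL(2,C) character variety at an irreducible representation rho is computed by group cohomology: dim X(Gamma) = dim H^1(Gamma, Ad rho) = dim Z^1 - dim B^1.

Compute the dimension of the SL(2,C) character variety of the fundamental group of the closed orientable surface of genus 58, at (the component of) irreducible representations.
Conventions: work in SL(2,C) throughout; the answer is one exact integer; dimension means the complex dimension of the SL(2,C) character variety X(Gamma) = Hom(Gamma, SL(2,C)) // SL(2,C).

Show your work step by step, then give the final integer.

342

pi_1 of the closed genus-58 surface has 116 generators bound by the single product-of-commutators relator.
Before the relator condition, cocycle space has dim 3*116 = 348.
At an irreducible rho, H^2 = coker(d_2) vanishes (Poincare duality: H^2 is dual to H^0 = invariants = 0), so d_2 is surjective onto sl_2 and dim Z^1 = 348 - 3 = 345.
As always at irreducible rho, dim B^1 = 3.
Hence dim X = 345 - 3 = 342.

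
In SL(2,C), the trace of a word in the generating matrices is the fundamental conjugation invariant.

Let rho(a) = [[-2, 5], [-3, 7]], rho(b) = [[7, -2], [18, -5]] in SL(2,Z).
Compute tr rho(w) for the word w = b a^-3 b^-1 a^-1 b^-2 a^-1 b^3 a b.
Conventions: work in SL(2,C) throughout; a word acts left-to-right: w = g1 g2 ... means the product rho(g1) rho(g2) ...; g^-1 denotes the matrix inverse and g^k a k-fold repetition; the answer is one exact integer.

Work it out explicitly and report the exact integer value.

rho(b) = [[7, -2], [18, -5]]
... * rho(a^-1) = [[7, -5], [3, -2]]  ->  [[43, -31], [111, -80]]
... * rho(a^-1) = [[7, -5], [3, -2]]  ->  [[208, -153], [537, -395]]
... * rho(a^-1) = [[7, -5], [3, -2]]  ->  [[997, -734], [2574, -1895]]
... * rho(b^-1) = [[-5, 2], [-18, 7]]  ->  [[8227, -3144], [21240, -8117]]
... * rho(a^-1) = [[7, -5], [3, -2]]  ->  [[48157, -34847], [124329, -89966]]
... * rho(b^-1) = [[-5, 2], [-18, 7]]  ->  [[386461, -147615], [997743, -381104]]
... * rho(b^-1) = [[-5, 2], [-18, 7]]  ->  [[724765, -260383], [1871157, -672242]]
... * rho(a^-1) = [[7, -5], [3, -2]]  ->  [[4292206, -3103059], [11081373, -8011301]]
... * rho(b) = [[7, -2], [18, -5]]  ->  [[-25809620, 6930883], [-66633807, 17893759]]
... * rho(b) = [[7, -2], [18, -5]]  ->  [[-55911446, 16964825], [-144348987, 43798819]]
... * rho(b) = [[7, -2], [18, -5]]  ->  [[-86013272, 26998767], [-222064167, 69703879]]
... * rho(a) = [[-2, 5], [-3, 7]]  ->  [[91030243, -241074991], [235016697, -622393682]]
... * rho(b) = [[7, -2], [18, -5]]  ->  [[-3702138137, 1023314469], [-9557969397, 2641935016]]
tr = -3702138137 + 2641935016 = -1060203121

-1060203121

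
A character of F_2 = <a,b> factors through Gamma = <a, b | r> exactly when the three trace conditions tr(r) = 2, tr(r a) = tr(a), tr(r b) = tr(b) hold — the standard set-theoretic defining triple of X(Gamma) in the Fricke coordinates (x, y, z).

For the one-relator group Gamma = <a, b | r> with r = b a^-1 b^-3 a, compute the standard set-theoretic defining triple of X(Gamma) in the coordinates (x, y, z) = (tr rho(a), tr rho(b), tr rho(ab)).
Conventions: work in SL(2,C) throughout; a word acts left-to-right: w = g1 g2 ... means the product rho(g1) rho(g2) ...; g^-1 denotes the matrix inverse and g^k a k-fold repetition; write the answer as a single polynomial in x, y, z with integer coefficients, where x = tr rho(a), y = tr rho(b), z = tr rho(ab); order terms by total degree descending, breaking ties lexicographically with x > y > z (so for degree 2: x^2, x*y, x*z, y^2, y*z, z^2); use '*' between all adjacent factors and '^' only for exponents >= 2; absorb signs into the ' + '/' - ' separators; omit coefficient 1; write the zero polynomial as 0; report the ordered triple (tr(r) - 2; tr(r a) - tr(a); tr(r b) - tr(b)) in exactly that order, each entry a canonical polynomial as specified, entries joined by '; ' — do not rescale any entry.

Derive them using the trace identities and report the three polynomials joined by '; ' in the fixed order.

trace(b^-1 a) = trace(a)*trace(b) - trace(a b) = x*y - z
trace(a b a) = trace(a)*trace(b a) - trace(b) = x*z - y
reduce: trace(a b a b) = trace(a b)*trace(a b) - trace(1) = z^2 - 2
reduce: trace(a b a b^-1) = trace(a b a)*trace(b) - trace(a b a b) = x*y*z - y^2 - z^2 + 2
reduce: trace(b^-2 a b a) = trace(a b a b^-1)*trace(b) - trace(a b a) = x*y^2*z - y^3 - y*z^2 - x*z + 3*y
so trace(a b a^-1 b^-2) = trace(b^-2 a b)*trace(a) - trace(b^-2 a b a) = -x*y^2*z + x^2*y + y^3 + y*z^2 - 3*y
trace(a b a^-1 b^-1) = trace(b^-1 a b)*trace(a) - trace(b^-1 a b a) = -x*y*z + x^2 + y^2 + z^2 - 2
so trace(b a^-1 b^-3 a) = trace(a b a^-1 b^-2)*trace(b) - trace(a b a^-1 b^-1) = -x*y^3*z + x^2*y^2 + y^4 + y^2*z^2 + x*y*z - x^2 - 4*y^2 - z^2 + 2
trace(a^2) = trace(a)*trace(a) - trace(1) = x^2 - 2
trace(b^-1 a^2) = trace(a^2)*trace(b) - trace(a^2 b) = x^2*y - x*z - y
trace(b^-2 a^2) = trace(b^-1 a^2)*trace(b) - trace(b^-1 a^2 b) = x^2*y^2 - x*y*z - x^2 - y^2 + 2
reduce: trace(a^2 b a) = trace(a)*trace(a b a) - trace(a b) = x^2*z - x*y - z
so trace(b a b) = trace(b)*trace(a b) - trace(a) = y*z - x
trace(a^2 b a b) = trace(a)*trace(b a b a) - trace(b a b) = x*z^2 - y*z - x
reduce: trace(b^-1 a^2 b a) = trace(a^2 b a)*trace(b) - trace(a^2 b a b) = x^2*y*z - x*y^2 - x*z^2 + x
trace(b^-2 a^2 b a) = trace(b^-1 a^2 b a)*trace(b) - trace(b^-1 a^2 b a b) = x^2*y^2*z - x*y^3 - x*y*z^2 - x^2*z + 2*x*y + z
trace(b^-3 a^2 b a) = trace(b^-2 a^2 b a)*trace(b) - trace(b^-2 a^2 b a b) = x^2*y^3*z - x*y^4 - x*y^2*z^2 - 2*x^2*y*z + 3*x*y^2 + x*z^2 + y*z - x
reduce: trace(b a^-1 b^-3 a^2) = trace(b^-3 a^2 b)*trace(a) - trace(b^-3 a^2 b a) = -x^2*y^3*z + x^3*y^2 + x*y^4 + x*y^2*z^2 + x^2*y*z - x^3 - 4*x*y^2 - x*z^2 - y*z + 3*x
so trace(a b^2 a) = trace(b)*trace(a^2 b) - trace(a^2) = x*y*z - x^2 - y^2 + 2
reduce: trace(a b^2 a b) = trace(b)*trace(a b a b) - trace(a b a) = y*z^2 - x*z - y
so trace(b^-1 a b^2 a) = trace(a b^2 a)*trace(b) - trace(a b^2 a b) = x*y^2*z - x^2*y - y^3 - y*z^2 + x*z + 3*y
trace(a b^2 a b^-2) = trace(b^-1 a b^2 a)*trace(b) - trace(b^-1 a b^2 a b) = x*y^3*z - x^2*y^2 - y^4 - y^2*z^2 + x^2 + 4*y^2 - 2
trace(b^-3 a b^2 a) = trace(a b^2 a b^-2)*trace(b) - trace(a b^2 a b^-1) = x*y^4*z - x^2*y^3 - y^5 - y^3*z^2 - x*y^2*z + 2*x^2*y + 5*y^3 + y*z^2 - x*z - 5*y
reduce: trace(b a^-1 b^-3 a b) = trace(b^-3 a b^2)*trace(a) - trace(b^-3 a b^2 a) = -x*y^4*z + x^2*y^3 + y^5 + y^3*z^2 + x*y^2*z - x^2*y - 5*y^3 - y*z^2 + 5*y
assemble the triple (trace(r) - 2; trace(r a) - x; trace(r b) - y)

-x*y^3*z + x^2*y^2 + y^4 + y^2*z^2 + x*y*z - x^2 - 4*y^2 - z^2; -x^2*y^3*z + x^3*y^2 + x*y^4 + x*y^2*z^2 + x^2*y*z - x^3 - 4*x*y^2 - x*z^2 - y*z + 2*x; -x*y^4*z + x^2*y^3 + y^5 + y^3*z^2 + x*y^2*z - x^2*y - 5*y^3 - y*z^2 + 4*y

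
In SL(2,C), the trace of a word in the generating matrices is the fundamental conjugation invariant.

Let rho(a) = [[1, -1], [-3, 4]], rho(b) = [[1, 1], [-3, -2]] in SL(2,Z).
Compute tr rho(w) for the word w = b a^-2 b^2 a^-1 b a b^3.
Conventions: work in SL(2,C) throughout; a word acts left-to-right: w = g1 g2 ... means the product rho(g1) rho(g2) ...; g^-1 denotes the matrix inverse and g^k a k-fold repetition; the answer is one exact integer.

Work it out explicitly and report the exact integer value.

rho(b) = [[1, 1], [-3, -2]]
... * rho(a^-1) = [[4, 1], [3, 1]]  ->  [[7, 2], [-18, -5]]
... * rho(a^-1) = [[4, 1], [3, 1]]  ->  [[34, 9], [-87, -23]]
... * rho(b) = [[1, 1], [-3, -2]]  ->  [[7, 16], [-18, -41]]
... * rho(b) = [[1, 1], [-3, -2]]  ->  [[-41, -25], [105, 64]]
... * rho(a^-1) = [[4, 1], [3, 1]]  ->  [[-239, -66], [612, 169]]
... * rho(b) = [[1, 1], [-3, -2]]  ->  [[-41, -107], [105, 274]]
... * rho(a) = [[1, -1], [-3, 4]]  ->  [[280, -387], [-717, 991]]
... * rho(b) = [[1, 1], [-3, -2]]  ->  [[1441, 1054], [-3690, -2699]]
... * rho(b) = [[1, 1], [-3, -2]]  ->  [[-1721, -667], [4407, 1708]]
... * rho(b) = [[1, 1], [-3, -2]]  ->  [[280, -387], [-717, 991]]
tr = 280 + 991 = 1271

1271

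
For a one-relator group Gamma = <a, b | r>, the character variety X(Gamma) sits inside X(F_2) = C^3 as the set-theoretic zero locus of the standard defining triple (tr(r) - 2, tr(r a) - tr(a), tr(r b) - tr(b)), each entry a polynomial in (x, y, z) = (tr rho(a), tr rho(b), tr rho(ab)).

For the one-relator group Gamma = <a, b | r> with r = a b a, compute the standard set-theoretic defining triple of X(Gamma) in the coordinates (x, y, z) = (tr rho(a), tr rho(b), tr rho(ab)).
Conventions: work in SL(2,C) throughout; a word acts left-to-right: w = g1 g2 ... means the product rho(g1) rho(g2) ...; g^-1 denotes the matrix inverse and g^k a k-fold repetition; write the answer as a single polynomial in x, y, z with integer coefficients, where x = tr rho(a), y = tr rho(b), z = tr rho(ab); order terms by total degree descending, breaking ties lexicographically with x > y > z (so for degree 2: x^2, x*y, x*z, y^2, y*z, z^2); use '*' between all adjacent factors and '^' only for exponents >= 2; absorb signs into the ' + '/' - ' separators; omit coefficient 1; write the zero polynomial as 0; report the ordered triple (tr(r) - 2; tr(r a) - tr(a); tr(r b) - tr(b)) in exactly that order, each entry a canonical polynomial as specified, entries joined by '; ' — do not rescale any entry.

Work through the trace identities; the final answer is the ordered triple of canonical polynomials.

reduce: tr(a b a) = tr(a) * tr(b a) - tr(b) = x*z - y
tr(a b a^2) = tr(a) * tr(a b a) - tr(a b)  (reduce the a square) = x^2*z - x*y - z
so tr(a b a b) = tr(a b) * tr(a b) - tr(1)   [split at a repeated a] = z^2 - 2
assemble the triple (tr(r) - 2; tr(r a) - x; tr(r b) - y)

x*z - y - 2; x^2*z - x*y - x - z; z^2 - y - 2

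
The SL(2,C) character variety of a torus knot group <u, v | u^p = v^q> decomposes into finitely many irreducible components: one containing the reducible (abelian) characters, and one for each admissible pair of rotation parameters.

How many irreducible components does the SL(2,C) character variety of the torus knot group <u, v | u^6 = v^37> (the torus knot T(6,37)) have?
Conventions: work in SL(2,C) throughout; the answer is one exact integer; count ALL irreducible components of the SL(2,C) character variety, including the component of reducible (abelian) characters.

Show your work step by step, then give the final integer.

91

For T(6,37): irreducibility forces the central element u^6 = v^37 to one of +I, -I.
So on each irreducible component the traces are pinned: tr(u) = 2*cos(pi*alpha/6) with 1 <= alpha <= 5, tr(v) = 2*cos(pi*beta/37) with 1 <= beta <= 36.
The two central values (-1)^alpha I and (-1)^beta I must be the same matrix, so alpha and beta share a parity.
Counting: 3 odd alphas x 18 odd betas + 2 even alphas x 18 even betas = 54 + 36 = 90.
That is 90 components of irreducible characters, and with the reducible (abelian) component the total is 91.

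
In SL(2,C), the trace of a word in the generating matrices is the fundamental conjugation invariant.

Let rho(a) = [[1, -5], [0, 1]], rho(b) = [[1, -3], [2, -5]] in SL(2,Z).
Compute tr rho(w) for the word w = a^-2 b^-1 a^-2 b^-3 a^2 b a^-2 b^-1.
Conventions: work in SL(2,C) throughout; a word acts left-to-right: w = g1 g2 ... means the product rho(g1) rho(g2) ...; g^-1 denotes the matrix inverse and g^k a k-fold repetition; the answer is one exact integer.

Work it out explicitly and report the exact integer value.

rho(a^-1) = [[1, 5], [0, 1]]
... * rho(a^-1) = [[1, 5], [0, 1]]  ->  [[1, 10], [0, 1]]
... * rho(b^-1) = [[-5, 3], [-2, 1]]  ->  [[-25, 13], [-2, 1]]
... * rho(a^-1) = [[1, 5], [0, 1]]  ->  [[-25, -112], [-2, -9]]
... * rho(a^-1) = [[1, 5], [0, 1]]  ->  [[-25, -237], [-2, -19]]
... * rho(b^-1) = [[-5, 3], [-2, 1]]  ->  [[599, -312], [48, -25]]
... * rho(b^-1) = [[-5, 3], [-2, 1]]  ->  [[-2371, 1485], [-190, 119]]
... * rho(b^-1) = [[-5, 3], [-2, 1]]  ->  [[8885, -5628], [712, -451]]
... * rho(a) = [[1, -5], [0, 1]]  ->  [[8885, -50053], [712, -4011]]
... * rho(a) = [[1, -5], [0, 1]]  ->  [[8885, -94478], [712, -7571]]
... * rho(b) = [[1, -3], [2, -5]]  ->  [[-180071, 445735], [-14430, 35719]]
... * rho(a^-1) = [[1, 5], [0, 1]]  ->  [[-180071, -454620], [-14430, -36431]]
... * rho(a^-1) = [[1, 5], [0, 1]]  ->  [[-180071, -1354975], [-14430, -108581]]
... * rho(b^-1) = [[-5, 3], [-2, 1]]  ->  [[3610305, -1895188], [289312, -151871]]
tr = 3610305 + -151871 = 3458434

3458434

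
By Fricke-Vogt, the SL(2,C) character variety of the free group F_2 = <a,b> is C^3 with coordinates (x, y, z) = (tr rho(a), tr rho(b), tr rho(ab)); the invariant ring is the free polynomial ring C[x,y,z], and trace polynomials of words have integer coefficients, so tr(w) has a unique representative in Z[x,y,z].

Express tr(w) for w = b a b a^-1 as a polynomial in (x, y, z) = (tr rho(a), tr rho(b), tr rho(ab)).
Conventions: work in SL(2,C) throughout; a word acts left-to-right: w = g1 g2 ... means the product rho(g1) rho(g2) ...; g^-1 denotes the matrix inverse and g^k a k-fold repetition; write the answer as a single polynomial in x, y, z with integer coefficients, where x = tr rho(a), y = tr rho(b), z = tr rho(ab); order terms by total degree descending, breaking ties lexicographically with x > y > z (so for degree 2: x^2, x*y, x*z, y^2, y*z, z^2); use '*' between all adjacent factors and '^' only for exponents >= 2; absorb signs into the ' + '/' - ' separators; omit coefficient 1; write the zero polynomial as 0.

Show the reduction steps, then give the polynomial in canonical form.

x*y*z - x^2 - z^2 + 2

trace(b a b) = trace(b) * trace(a b) - trace(a)  (reduce the b square) = y*z - x
trace(b a b a) = trace(b a) * trace(b a) - trace(1)  (split on b) = z^2 - 2
apply: trace(b a b a^-1) = trace(b a b) * trace(a) - trace(b a b a)  (eliminate a^-1) = x*y*z - x^2 - z^2 + 2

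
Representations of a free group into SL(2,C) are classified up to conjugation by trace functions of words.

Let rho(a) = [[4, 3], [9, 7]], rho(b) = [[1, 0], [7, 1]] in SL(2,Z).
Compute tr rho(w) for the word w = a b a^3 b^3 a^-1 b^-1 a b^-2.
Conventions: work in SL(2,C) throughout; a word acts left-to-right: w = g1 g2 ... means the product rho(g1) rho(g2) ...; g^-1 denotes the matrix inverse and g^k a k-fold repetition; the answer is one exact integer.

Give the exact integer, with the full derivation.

rho(a) = [[4, 3], [9, 7]]
... * rho(b) = [[1, 0], [7, 1]]  ->  [[25, 3], [58, 7]]
... * rho(a) = [[4, 3], [9, 7]]  ->  [[127, 96], [295, 223]]
... * rho(a) = [[4, 3], [9, 7]]  ->  [[1372, 1053], [3187, 2446]]
... * rho(a) = [[4, 3], [9, 7]]  ->  [[14965, 11487], [34762, 26683]]
... * rho(b) = [[1, 0], [7, 1]]  ->  [[95374, 11487], [221543, 26683]]
... * rho(b) = [[1, 0], [7, 1]]  ->  [[175783, 11487], [408324, 26683]]
... * rho(b) = [[1, 0], [7, 1]]  ->  [[256192, 11487], [595105, 26683]]
... * rho(a^-1) = [[7, -3], [-9, 4]]  ->  [[1689961, -722628], [3925588, -1678583]]
... * rho(b^-1) = [[1, 0], [-7, 1]]  ->  [[6748357, -722628], [15675669, -1678583]]
... * rho(a) = [[4, 3], [9, 7]]  ->  [[20489776, 15186675], [47595429, 35276926]]
... * rho(b^-1) = [[1, 0], [-7, 1]]  ->  [[-85816949, 15186675], [-199343053, 35276926]]
... * rho(b^-1) = [[1, 0], [-7, 1]]  ->  [[-192123674, 15186675], [-446281535, 35276926]]
tr = -192123674 + 35276926 = -156846748

-156846748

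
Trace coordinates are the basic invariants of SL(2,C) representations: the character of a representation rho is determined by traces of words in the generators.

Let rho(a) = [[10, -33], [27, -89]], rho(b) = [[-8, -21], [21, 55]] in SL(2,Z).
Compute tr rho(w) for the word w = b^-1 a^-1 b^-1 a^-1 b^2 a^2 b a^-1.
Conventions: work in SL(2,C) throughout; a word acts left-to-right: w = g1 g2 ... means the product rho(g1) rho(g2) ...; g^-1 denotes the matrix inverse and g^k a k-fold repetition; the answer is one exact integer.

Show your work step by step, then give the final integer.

2270759685649879034

rho(b^-1) = [[55, 21], [-21, -8]]
... * rho(a^-1) = [[-89, 33], [-27, 10]]  ->  [[-5462, 2025], [2085, -773]]
... * rho(b^-1) = [[55, 21], [-21, -8]]  ->  [[-342935, -130902], [130908, 49969]]
... * rho(a^-1) = [[-89, 33], [-27, 10]]  ->  [[34055569, -12625875], [-12999975, 4819654]]
... * rho(b) = [[-8, -21], [21, 55]]  ->  [[-537587927, -1409590074], [205212534, 538080445]]
... * rho(b) = [[-8, -21], [21, 55]]  ->  [[-25300688138, -66238107603], [9657989073, 25284961261]]
... * rho(a) = [[10, -33], [27, -89]]  ->  [[-2041435786661, 6730114285221], [779273844777, -2569075191638]]
... * rho(a) = [[10, -33], [27, -89]]  ->  [[161298727834357, -531612790424856], [-61572291726456, 202931655178141]]
... * rho(b) = [[-8, -21], [21, 55]]  ->  [[-12454258421596832, -32625976757888577], [4754143092552609, 12454259161053331]]
... * rho(a^-1) = [[-89, 33], [-27, 10]]  ->  [[1989330371985109627, -737250295491581226], [-759383732585622138, 281429313664769407]]
tr = 1989330371985109627 + 281429313664769407 = 2270759685649879034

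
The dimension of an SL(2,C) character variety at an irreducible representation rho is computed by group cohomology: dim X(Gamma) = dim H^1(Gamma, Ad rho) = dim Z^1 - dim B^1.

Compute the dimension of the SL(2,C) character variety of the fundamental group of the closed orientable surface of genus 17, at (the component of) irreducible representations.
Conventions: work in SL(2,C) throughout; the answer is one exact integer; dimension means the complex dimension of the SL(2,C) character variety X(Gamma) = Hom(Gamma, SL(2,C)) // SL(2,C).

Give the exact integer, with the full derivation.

96

pi_1 of the closed genus-17 surface has 34 generators bound by the single product-of-commutators relator.
A cocycle assigns one sl_2 vector per generator subject to the relator condition d_2(z) = 0: dim of the unconstrained space is 3*2g = 102.
H^2 = coker(d_2) is dual to H^0 = 0 at irreducible rho (Poincare duality), so d_2 is onto: dim Z^1 = 99.
Coboundaries contribute dim B^1 = 3 (injective at irreducible rho).
Hence dim X = 99 - 3 = 96.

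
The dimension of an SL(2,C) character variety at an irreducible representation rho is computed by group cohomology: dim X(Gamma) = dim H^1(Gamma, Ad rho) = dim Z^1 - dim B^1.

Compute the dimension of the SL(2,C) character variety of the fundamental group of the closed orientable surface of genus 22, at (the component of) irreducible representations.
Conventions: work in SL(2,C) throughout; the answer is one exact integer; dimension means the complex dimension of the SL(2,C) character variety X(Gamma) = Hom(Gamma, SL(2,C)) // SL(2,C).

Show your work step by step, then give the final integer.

Gamma = pi_1(Sigma_22) = < a_1, b_1, ..., a_22, b_22 | prod [a_i, b_i] > has 2g = 44 generators and 1 relator.
A cocycle assigns one sl_2 vector per generator subject to the relator condition d_2(z) = 0: dim of the unconstrained space is 3*2g = 132.
At an irreducible rho, H^2 = coker(d_2) vanishes (Poincare duality: H^2 is dual to H^0 = invariants = 0), so d_2 is surjective onto sl_2 and dim Z^1 = 132 - 3 = 129.
dim B^1 = 3 (coboundaries, injective at irreducible rho).
dim H^1 = 129 - 3 = 126 = dim X.

126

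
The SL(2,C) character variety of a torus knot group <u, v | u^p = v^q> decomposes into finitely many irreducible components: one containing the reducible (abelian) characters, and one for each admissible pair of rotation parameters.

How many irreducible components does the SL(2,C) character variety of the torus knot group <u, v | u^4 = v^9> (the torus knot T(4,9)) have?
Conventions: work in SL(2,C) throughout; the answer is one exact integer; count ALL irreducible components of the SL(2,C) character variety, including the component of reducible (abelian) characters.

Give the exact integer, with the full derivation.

13

Gamma = < u, v | u^4 = v^9 > (torus knot T(4,9)); the central element u^4 = v^9 acts as +I or -I in any irreducible SL(2,C) representation.
This locks tr(u) to 2*cos(pi*alpha/4), alpha in 1..3, and tr(v) to 2*cos(pi*beta/9), beta in 1..8, on each component of irreducible characters.
u^4 = (-1)^alpha I and v^9 = (-1)^beta I must agree, so alpha and beta have equal parity.
count pairs: odd alpha (2 choices) x odd beta (4), plus even alpha (1) x even beta (4): 2*4 + 1*4 = 12.
components with irreducible characters: 12; plus the single component of reducible (abelian) characters: total 13.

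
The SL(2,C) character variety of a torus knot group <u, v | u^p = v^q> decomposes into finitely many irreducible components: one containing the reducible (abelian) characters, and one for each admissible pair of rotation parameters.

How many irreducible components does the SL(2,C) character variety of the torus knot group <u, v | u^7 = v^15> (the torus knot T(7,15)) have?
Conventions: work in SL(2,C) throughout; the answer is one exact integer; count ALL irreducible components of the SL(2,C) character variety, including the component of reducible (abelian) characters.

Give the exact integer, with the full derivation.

43

For T(7,15): irreducibility forces the central element u^7 = v^15 to one of +I, -I.
This locks tr(u) to 2*cos(pi*alpha/7), alpha in 1..6, and tr(v) to 2*cos(pi*beta/15), beta in 1..14, on each component of irreducible characters.
u^7 = (-1)^alpha I and v^15 = (-1)^beta I must agree, so alpha and beta have equal parity.
Enumerate parity-matched pairs: 3*7 odd-odd plus 3*7 even-even gives 42.
That is 42 components of irreducible characters, and with the reducible (abelian) component the total is 43.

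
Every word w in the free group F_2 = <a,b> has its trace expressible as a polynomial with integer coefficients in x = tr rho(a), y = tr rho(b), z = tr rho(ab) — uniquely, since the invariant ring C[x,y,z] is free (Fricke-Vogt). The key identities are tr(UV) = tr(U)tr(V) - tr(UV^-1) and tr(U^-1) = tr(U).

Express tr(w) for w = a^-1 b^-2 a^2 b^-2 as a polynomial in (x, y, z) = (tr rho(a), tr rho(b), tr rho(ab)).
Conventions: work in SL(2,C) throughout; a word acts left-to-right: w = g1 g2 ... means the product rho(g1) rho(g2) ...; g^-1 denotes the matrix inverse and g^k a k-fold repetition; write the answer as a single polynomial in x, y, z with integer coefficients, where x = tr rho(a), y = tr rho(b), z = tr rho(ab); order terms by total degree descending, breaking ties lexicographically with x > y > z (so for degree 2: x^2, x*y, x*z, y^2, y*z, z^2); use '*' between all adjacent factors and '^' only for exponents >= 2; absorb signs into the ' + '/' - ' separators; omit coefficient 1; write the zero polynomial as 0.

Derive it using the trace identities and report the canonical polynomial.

x^2*y^3*z - x^3*y^2 - x*y^2*z^2 - y^3*z + x*y^2 + 2*y*z + x

tr(a^2) = tr(a) tr(a) - tr(1) = x^2 - 2
tr(a^2 b) = tr(a) tr(b a) - tr(b) = x*z - y
tr(b^-1 a^2) = tr(a^2) tr(b) - tr(a^2 b) = x^2*y - x*z - y
tr(b^-1 a^2 b^-1) = tr(b^-1 a^2) tr(b) - tr(b^-1 a^2 b) = x^2*y^2 - x*y*z - x^2 - y^2 + 2
tr(b^-1 a^2 b^-2) = tr(b^-1 a^2 b^-1) tr(b) - tr(b^-1 a^2) = x^2*y^3 - x*y^2*z - 2*x^2*y - y^3 + x*z + 3*y
tr(a^3) = tr(a) tr(a^2) - tr(a) = x^3 - 3*x
tr(a^3 b) = tr(a) tr(a b a) - tr(a b) = x^2*z - x*y - z
tr(a^2 b^-1 a) = tr(a^3) tr(b) - tr(a^3 b) = x^3*y - x^2*z - 2*x*y + z
tr(b a b a) = tr(a b) tr(a b) - tr(1)   [split at repeated a] = z^2 - 2
tr(b a b) = tr(b) tr(a b) - tr(a) = y*z - x
tr(a b a^2 b) = tr(a) tr(b a b a) - tr(b a b) = x*z^2 - y*z - x
tr(a^2 b^-1 a b) = tr(a b a^2) tr(b) - tr(a b a^2 b) = x^2*y*z - x*y^2 - x*z^2 + x
tr(a b^-1 a^2 b^-1) = tr(a^2 b^-1 a) tr(b) - tr(a^2 b^-1 a b) = x^3*y^2 - 2*x^2*y*z - x*y^2 + x*z^2 + y*z - x
tr(b^-1 a^2 b^-2 a) = tr(a b^-1 a^2 b^-1) tr(b) - tr(a b^-1 a^2) = x^3*y^3 - 2*x^2*y^2*z - x^3*y - x*y^3 + x*y*z^2 + x^2*z + y^2*z + x*y - z
tr(b^-1 a^2 b^-2 a^-1) = tr(b^-1 a^2 b^-2) tr(a) - tr(b^-1 a^2 b^-2 a) = x^2*y^2*z - x^3*y - x*y*z^2 - y^2*z + 2*x*y + z
tr(a b^-1) = tr(a) tr(b) - tr(a b) = x*y - z
tr(a b^-2) = tr(a b^-1) tr(b) - tr(a) = x*y^2 - y*z - x
tr(a^-1 b^-2 a^2 b^-2) = tr(b^-1 a^2 b^-2 a^-1) tr(b) - tr(b^-1 a^2 b^-2 a^-1 b) = x^2*y^3*z - x^3*y^2 - x*y^2*z^2 - y^3*z + x*y^2 + 2*y*z + x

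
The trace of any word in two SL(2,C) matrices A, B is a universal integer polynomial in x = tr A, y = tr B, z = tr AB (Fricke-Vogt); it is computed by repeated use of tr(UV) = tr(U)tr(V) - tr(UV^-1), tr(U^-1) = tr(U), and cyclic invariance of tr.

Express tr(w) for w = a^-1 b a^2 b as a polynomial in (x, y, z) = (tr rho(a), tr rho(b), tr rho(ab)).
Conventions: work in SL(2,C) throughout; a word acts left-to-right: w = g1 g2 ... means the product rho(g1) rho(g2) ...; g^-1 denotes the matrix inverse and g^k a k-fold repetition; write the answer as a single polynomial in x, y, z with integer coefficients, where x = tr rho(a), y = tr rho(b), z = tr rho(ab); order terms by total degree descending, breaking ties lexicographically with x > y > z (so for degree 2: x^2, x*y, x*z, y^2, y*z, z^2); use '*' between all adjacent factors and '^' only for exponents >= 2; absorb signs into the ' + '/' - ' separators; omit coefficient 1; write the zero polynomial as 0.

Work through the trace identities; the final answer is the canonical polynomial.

x^2*y*z - x^3 - x*y^2 - x*z^2 + y*z + 3*x

reduce: tr(a^2 b) = tr(a) * tr(b a) - tr(b) = x*z - y
reduce: tr(a^2) = tr(a) * tr(a) - tr(1) = x^2 - 2
tr(b a^2 b) = tr(b) * tr(a^2 b) - tr(a^2) = x*y*z - x^2 - y^2 + 2
so tr(b a b a) = tr(a b) * tr(a b) - tr(1) = z^2 - 2
tr(b a b) = tr(b) * tr(a b) - tr(a) = y*z - x
tr(b a^2 b a) = tr(a) * tr(b a b a) - tr(b a b) = x*z^2 - y*z - x
reduce: tr(a^-1 b a^2 b) = tr(b a^2 b) * tr(a) - tr(b a^2 b a) = x^2*y*z - x^3 - x*y^2 - x*z^2 + y*z + 3*x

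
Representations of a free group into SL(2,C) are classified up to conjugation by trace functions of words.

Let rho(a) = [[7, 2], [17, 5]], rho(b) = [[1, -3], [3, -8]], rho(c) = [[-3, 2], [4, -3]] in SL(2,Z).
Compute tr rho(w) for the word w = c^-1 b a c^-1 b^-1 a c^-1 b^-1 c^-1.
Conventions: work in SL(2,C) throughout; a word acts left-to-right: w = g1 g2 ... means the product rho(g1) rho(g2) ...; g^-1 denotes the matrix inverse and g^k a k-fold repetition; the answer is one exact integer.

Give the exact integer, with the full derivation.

-1294585

rho(c^-1) = [[-3, -2], [-4, -3]]
... * rho(b) = [[1, -3], [3, -8]]  ->  [[-9, 25], [-13, 36]]
... * rho(a) = [[7, 2], [17, 5]]  ->  [[362, 107], [521, 154]]
... * rho(c^-1) = [[-3, -2], [-4, -3]]  ->  [[-1514, -1045], [-2179, -1504]]
... * rho(b^-1) = [[-8, 3], [-3, 1]]  ->  [[15247, -5587], [21944, -8041]]
... * rho(a) = [[7, 2], [17, 5]]  ->  [[11750, 2559], [16911, 3683]]
... * rho(c^-1) = [[-3, -2], [-4, -3]]  ->  [[-45486, -31177], [-65465, -44871]]
... * rho(b^-1) = [[-8, 3], [-3, 1]]  ->  [[457419, -167635], [658333, -241266]]
... * rho(c^-1) = [[-3, -2], [-4, -3]]  ->  [[-701717, -411933], [-1009935, -592868]]
tr = -701717 + -592868 = -1294585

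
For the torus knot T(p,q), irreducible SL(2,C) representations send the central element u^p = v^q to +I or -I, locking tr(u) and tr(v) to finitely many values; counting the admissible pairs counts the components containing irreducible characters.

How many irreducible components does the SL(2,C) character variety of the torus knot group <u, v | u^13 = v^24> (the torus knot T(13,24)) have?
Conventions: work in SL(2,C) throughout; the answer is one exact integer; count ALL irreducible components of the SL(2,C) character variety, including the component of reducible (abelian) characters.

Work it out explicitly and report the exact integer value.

Gamma = < u, v | u^13 = v^24 > (torus knot T(13,24)); the central element u^13 = v^24 acts as +I or -I in any irreducible SL(2,C) representation.
On an irreducible component, tr(u) is locked at 2*cos(pi*alpha/13) for some alpha in 1..12, and tr(v) at 2*cos(pi*beta/24) for some beta in 1..23.
Consistency of u^13 = (-1)^alpha I with v^24 = (-1)^beta I forces alpha = beta (mod 2).
count pairs: odd alpha (6 choices) x odd beta (12), plus even alpha (6) x even beta (11): 6*12 + 6*11 = 138.
That is 138 components of irreducible characters, and with the reducible (abelian) component the total is 139.

139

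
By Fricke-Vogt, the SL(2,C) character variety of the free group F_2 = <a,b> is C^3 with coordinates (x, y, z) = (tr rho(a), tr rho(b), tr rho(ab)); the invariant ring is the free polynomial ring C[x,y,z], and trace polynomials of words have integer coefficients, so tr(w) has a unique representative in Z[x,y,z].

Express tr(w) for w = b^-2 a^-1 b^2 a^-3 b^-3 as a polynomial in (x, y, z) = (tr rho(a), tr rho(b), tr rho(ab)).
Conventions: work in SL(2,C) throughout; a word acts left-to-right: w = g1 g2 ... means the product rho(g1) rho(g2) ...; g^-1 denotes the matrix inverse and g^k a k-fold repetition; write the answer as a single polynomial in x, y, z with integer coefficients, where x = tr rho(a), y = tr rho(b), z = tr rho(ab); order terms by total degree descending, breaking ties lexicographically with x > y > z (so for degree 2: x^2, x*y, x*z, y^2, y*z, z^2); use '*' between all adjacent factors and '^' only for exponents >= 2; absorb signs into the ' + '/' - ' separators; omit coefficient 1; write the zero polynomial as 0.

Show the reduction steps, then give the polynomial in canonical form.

x^3*y^6*z - x^4*y^5 - x^2*y^7 - x^2*y^5*z^2 - 3*x^3*y^4*z - x*y^6*z + 3*x^4*y^3 + 8*x^2*y^5 + 3*x^2*y^3*z^2 + y^7 + y^5*z^2 + 2*x^3*y^2*z + 3*x*y^4*z - 2*x^4*y - 17*x^2*y^3 - x^2*y*z^2 - 7*y^5 - 3*y^3*z^2 - x^3*z - 3*x*y^2*z + 10*x^2*y + 14*y^3 + y*z^2 + 2*x*z - 7*y

trace(a^-1 b) = trace(b) * trace(a) - trace(b a) = x*y - z
trace(b^2) = trace(b) * trace(b) - trace(1) = y^2 - 2
trace(a b^2) = trace(b) * trace(a b) - trace(a) = y*z - x
trace(b^2 a b) = trace(b) * trace(a b^2) - trace(a b) = y^2*z - x*y - z
trace(a b a b) = trace(b a) * trace(b a) - trace(1)   [split at repeated b] = z^2 - 2
trace(a b a) = trace(a) * trace(b a) - trace(b) = x*z - y
trace(b^2 a b a) = trace(b) * trace(a b a b) - trace(a b a) = y*z^2 - x*z - y
trace(a^-1 b^2 a b) = trace(b^2 a b) * trace(a) - trace(b^2 a b a) = x*y^2*z - x^2*y - y*z^2 + y
trace(b^-1 a^-1 b^2 a) = trace(a^-1 b^2 a) * trace(b) - trace(a^-1 b^2 a b) = -x*y^2*z + x^2*y + y^3 + y*z^2 - 3*y
trace(a^-1 b^2 a^-1 b^-1) = trace(b^-1 a^-1 b^2) * trace(a) - trace(b^-1 a^-1 b^2 a) = x*y^2*z - y^3 - y*z^2 - x*z + 3*y
trace(a^-1 b^2) = trace(b^2) * trace(a) - trace(b^2 a) = x*y^2 - y*z - x
trace(a^-1 b^2 a^-1) = trace(a^-1 b^2) * trace(a) - trace(a^-1 b^2 a) = x^2*y^2 - x*y*z - x^2 - y^2 + 2
trace(b^-2 a^-1 b^2 a^-1) = trace(a^-1 b^2 a^-1 b^-1) * trace(b) - trace(a^-1 b^2 a^-1) = x*y^3*z - x^2*y^2 - y^4 - y^2*z^2 + x^2 + 4*y^2 - 2
trace(b^-3 a^-1 b^2 a^-1) = trace(b^-2 a^-1 b^2 a^-1) * trace(b) - trace(b^-2 a^-1 b^2 a^-1 b) = x*y^4*z - x^2*y^3 - y^5 - y^3*z^2 - x*y^2*z + x^2*y + 5*y^3 + y*z^2 + x*z - 5*y
trace(a^-1 b^2 a^-2 b^-3) = trace(b^-3 a^-1 b^2 a^-1) * trace(a) - trace(b^-3 a^-1 b^2) = x^2*y^4*z - x^3*y^3 - x*y^5 - x*y^3*z^2 - x^2*y^2*z + x^3*y + 5*x*y^3 + x*y*z^2 + x^2*z - 5*x*y - z
trace(a^-2) = trace(a^-1) * trace(a) - trace(1) = x^2 - 2
trace(a b^2 a) = trace(a) * trace(b^2 a) - trace(b^2) = x*y*z - x^2 - y^2 + 2
trace(b^-1 a b^2 a) = trace(a b^2 a) * trace(b) - trace(a b^2 a b) = x*y^2*z - x^2*y - y^3 - y*z^2 + x*z + 3*y
trace(a^-1 b^-1 a b^2) = trace(b^-1 a b^2) * trace(a) - trace(b^-1 a b^2 a) = -x*y^2*z + x^2*y + y^3 + y*z^2 - 3*y
trace(a b^2 a^-2 b^-1) = trace(a^-1 b^-1 a b^2) * trace(a) - trace(a^-1 b^-1 a b^2 a) = -x^2*y^2*z + x^3*y + x*y^3 + x*y*z^2 - 3*x*y - z
trace(b^2 a^-2 b^-2 a) = trace(a b^2 a^-2 b^-1) * trace(b) - trace(a b^2 a^-2) = -x^2*y^3*z + x^3*y^2 + x*y^4 + x*y^2*z^2 - 4*x*y^2 + x
trace(a^-1 b^2 a^-2 b^-2) = trace(b^2 a^-2 b^-2) * trace(a) - trace(b^2 a^-2 b^-2 a) = x^2*y^3*z - x^3*y^2 - x*y^4 - x*y^2*z^2 + x^3 + 4*x*y^2 - 3*x
trace(a^-1 b^-4 a^-1 b^2 a^-1) = trace(a^-1 b^2 a^-2 b^-3) * trace(b) - trace(a^-1 b^2 a^-2 b^-2) = x^2*y^5*z - x^3*y^4 - x*y^6 - x*y^4*z^2 - 2*x^2*y^3*z + 2*x^3*y^2 + 6*x*y^4 + 2*x*y^2*z^2 + x^2*y*z - x^3 - 9*x*y^2 - y*z + 3*x
trace(a b^2 a^-1 b^-2) = trace(b^-2 a b^2) * trace(a) - trace(b^-2 a b^2 a) = -x*y^3*z + x^2*y^2 + y^4 + y^2*z^2 - 4*y^2 + 2
trace(b^-2 a b^2 a^-1 b^-1) = trace(a b^2 a^-1 b^-2) * trace(b) - trace(a b^2 a^-1 b^-1) = -x*y^4*z + x^2*y^3 + y^5 + y^3*z^2 + x*y^2*z - x^2*y - 5*y^3 - y*z^2 + 5*y
trace(b^2 a^-1 b^-4 a) = trace(b^-2 a b^2 a^-1 b^-1) * trace(b) - trace(b^-2 a b^2 a^-1) = -x*y^5*z + x^2*y^4 + y^6 + y^4*z^2 + 2*x*y^3*z - 2*x^2*y^2 - 6*y^4 - 2*y^2*z^2 + 9*y^2 - 2
trace(a^-1 b^-4 a^-1 b^2) = trace(b^2 a^-1 b^-4) * trace(a) - trace(b^2 a^-1 b^-4 a) = x*y^5*z - x^2*y^4 - y^6 - y^4*z^2 - 2*x*y^3*z + 2*x^2*y^2 + 6*y^4 + 2*y^2*z^2 + x*y*z - x^2 - 9*y^2 + 2
trace(b^-2 a^-1 b^2 a^-3 b^-2) = trace(a^-1 b^-4 a^-1 b^2 a^-1) * trace(a) - trace(a^-1 b^-4 a^-1 b^2) = x^3*y^5*z - x^4*y^4 - x^2*y^6 - x^2*y^4*z^2 - 2*x^3*y^3*z - x*y^5*z + 2*x^4*y^2 + 7*x^2*y^4 + 2*x^2*y^2*z^2 + y^6 + y^4*z^2 + x^3*y*z + 2*x*y^3*z - x^4 - 11*x^2*y^2 - 6*y^4 - 2*y^2*z^2 - 2*x*y*z + 4*x^2 + 9*y^2 - 2
trace(b^-2 a^-1 b^2 a^-3 b^-1) = trace(a^-1 b^-3 a^-1 b^2 a^-1) * trace(a) - trace(a^-1 b^-3 a^-1 b^2) = x^3*y^4*z - x^4*y^3 - x^2*y^5 - x^2*y^3*z^2 - x^3*y^2*z - x*y^4*z + x^4*y + 6*x^2*y^3 + x^2*y*z^2 + y^5 + y^3*z^2 + x^3*z + x*y^2*z - 6*x^2*y - 5*y^3 - y*z^2 - 2*x*z + 5*y
trace(b^-2 a^-1 b^2 a^-3 b^-3) = trace(b^-2 a^-1 b^2 a^-3 b^-2) * trace(b) - trace(b^-2 a^-1 b^2 a^-3 b^-1) = x^3*y^6*z - x^4*y^5 - x^2*y^7 - x^2*y^5*z^2 - 3*x^3*y^4*z - x*y^6*z + 3*x^4*y^3 + 8*x^2*y^5 + 3*x^2*y^3*z^2 + y^7 + y^5*z^2 + 2*x^3*y^2*z + 3*x*y^4*z - 2*x^4*y - 17*x^2*y^3 - x^2*y*z^2 - 7*y^5 - 3*y^3*z^2 - x^3*z - 3*x*y^2*z + 10*x^2*y + 14*y^3 + y*z^2 + 2*x*z - 7*y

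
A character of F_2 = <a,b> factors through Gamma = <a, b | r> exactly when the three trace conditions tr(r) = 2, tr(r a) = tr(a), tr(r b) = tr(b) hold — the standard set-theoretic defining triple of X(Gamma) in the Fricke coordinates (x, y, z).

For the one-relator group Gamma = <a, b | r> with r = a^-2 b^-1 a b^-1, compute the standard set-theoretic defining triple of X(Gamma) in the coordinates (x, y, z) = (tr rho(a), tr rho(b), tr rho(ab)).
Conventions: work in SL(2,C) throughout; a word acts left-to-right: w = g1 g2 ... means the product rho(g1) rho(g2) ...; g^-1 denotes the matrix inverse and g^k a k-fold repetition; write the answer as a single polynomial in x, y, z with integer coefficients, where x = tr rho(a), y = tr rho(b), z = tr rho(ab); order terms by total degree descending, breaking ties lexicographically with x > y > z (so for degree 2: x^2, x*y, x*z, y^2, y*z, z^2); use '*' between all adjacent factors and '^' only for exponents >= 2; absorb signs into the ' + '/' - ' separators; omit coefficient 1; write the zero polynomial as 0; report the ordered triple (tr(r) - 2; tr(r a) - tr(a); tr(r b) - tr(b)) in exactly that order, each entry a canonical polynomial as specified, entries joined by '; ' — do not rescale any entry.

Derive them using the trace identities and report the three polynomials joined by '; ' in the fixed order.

reduce: tr(a^-1) = tr(a) = x
reduce: tr(a^-1 b) = tr(b) tr(a) - tr(b a)   [inverse elimination on a] = x*y - z
tr(b^-1 a^-1) = tr(a^-1) tr(b) - tr(a^-1 b)   [inverse elimination on b] = z
tr(b a b) = tr(b) tr(a b) - tr(a)   [square of b] = y*z - x
tr(b a b a) = tr(b a) tr(b a) - tr(1)   [split at a repeated b] = z^2 - 2
tr(a^-1 b a b) = tr(b a b) tr(a) - tr(b a b a)   [inverse elimination on a] = x*y*z - x^2 - z^2 + 2
so tr(a^-2 b a b) = tr(a^-1 b a b) tr(a) - tr(a^-1 b a b a)   [inverse elimination on a] = x^2*y*z - x^3 - x*z^2 - y*z + 3*x
tr(a b^-1 a^-2 b) = tr(a^-2 b a) tr(b) - tr(a^-2 b a b)   [inverse elimination on b] = -x^2*y*z + x^3 + x*y^2 + x*z^2 - 3*x
tr(a^-2 b^-1 a b^-1) = tr(a b^-1 a^-2) tr(b) - tr(a b^-1 a^-2 b)   [inverse elimination on b] = x^2*y*z - x^3 - x*y^2 - x*z^2 + y*z + 3*x
assemble the triple (tr(r) - 2; tr(r a) - x; tr(r b) - y)

x^2*y*z - x^3 - x*y^2 - x*z^2 + y*z + 3*x - 2; x*y*z - x^2 - z^2 - x + 2; -y + z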